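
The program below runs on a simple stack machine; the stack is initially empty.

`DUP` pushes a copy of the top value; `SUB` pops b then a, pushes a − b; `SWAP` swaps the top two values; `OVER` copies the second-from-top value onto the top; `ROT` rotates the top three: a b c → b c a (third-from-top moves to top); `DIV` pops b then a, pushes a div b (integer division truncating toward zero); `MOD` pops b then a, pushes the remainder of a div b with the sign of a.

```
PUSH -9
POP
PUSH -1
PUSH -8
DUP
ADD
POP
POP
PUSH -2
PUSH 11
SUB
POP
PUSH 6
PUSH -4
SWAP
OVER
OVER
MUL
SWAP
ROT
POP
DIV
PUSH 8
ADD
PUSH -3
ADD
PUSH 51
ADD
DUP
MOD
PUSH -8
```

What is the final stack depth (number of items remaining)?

2

PUSH -9 : [-9]
POP     : []
PUSH -1 : [-1]
PUSH -8 : [-1, -8]
DUP     : [-1, -8, -8]
ADD     : [-1, -16]
POP     : [-1]
POP     : []
PUSH -2 : [-2]
PUSH 11 : [-2, 11]
SUB     : [-13]
POP     : []
PUSH 6  : [6]
PUSH -4 : [6, -4]
SWAP    : [-4, 6]
OVER    : [-4, 6, -4]
OVER    : [-4, 6, -4, 6]
MUL     : [-4, 6, -24]
SWAP    : [-4, -24, 6]
ROT     : [-24, 6, -4]
POP     : [-24, 6]
DIV     : [-4]
PUSH 8  : [-4, 8]
ADD     : [4]
PUSH -3 : [4, -3]
ADD     : [1]
PUSH 51 : [1, 51]
ADD     : [52]
DUP     : [52, 52]
MOD     : [0]
PUSH -8 : [0, -8]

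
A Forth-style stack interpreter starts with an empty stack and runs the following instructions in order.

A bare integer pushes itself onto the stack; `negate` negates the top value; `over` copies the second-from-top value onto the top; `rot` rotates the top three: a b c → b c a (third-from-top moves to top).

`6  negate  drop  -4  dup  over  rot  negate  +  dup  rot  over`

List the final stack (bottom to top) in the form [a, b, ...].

6      : [6]
negate : [-6]
drop   : []
-4     : [-4]
dup    : [-4, -4]
over   : [-4, -4, -4]
rot    : [-4, -4, -4]
negate : [-4, -4, 4]
+      : [-4, 0]
dup    : [-4, 0, 0]
rot    : [0, 0, -4]
over   : [0, 0, -4, 0]

[0, 0, -4, 0]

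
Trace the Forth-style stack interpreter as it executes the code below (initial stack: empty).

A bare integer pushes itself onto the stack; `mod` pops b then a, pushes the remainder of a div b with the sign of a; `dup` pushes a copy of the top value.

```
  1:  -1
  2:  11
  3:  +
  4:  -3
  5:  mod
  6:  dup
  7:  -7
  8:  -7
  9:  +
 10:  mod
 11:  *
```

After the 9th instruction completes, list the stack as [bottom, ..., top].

[1, 1, -14]

-1  → [-1]
11  → [-1, 11]
+   → [10]
-3  → [10, -3]
mod → [1]
dup → [1, 1]
-7  → [1, 1, -7]
-7  → [1, 1, -7, -7]
+   → [1, 1, -14]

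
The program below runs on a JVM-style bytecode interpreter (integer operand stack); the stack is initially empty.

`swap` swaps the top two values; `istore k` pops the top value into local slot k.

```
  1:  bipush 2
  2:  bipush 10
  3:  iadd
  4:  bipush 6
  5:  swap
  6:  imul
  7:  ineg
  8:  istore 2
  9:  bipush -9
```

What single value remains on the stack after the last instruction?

bipush 2  → 2
bipush 10 → 2 10
iadd      → 12
bipush 6  → 12 6
swap      → 6 12
imul      → 72
ineg      → -72
istore 2  → (empty)
bipush -9 → -9

-9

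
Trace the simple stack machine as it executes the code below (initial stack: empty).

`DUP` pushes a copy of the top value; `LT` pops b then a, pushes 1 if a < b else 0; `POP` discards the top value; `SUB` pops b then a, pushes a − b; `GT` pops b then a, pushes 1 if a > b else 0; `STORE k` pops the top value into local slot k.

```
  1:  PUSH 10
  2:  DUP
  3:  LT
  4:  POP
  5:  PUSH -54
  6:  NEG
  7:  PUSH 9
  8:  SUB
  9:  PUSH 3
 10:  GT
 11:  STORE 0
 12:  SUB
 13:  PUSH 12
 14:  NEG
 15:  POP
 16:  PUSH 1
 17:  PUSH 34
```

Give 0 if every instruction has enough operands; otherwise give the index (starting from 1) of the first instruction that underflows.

12

PUSH 10  → [10]
DUP      → [10, 10]
LT       → [0]
POP      → []
PUSH -54 → [-54]
NEG      → [54]
PUSH 9   → [54, 9]
SUB      → [45]
PUSH 3   → [45, 3]
GT       → [1]
STORE 0  → []
SUB  — needs 2 operands, stack has 0 → underflow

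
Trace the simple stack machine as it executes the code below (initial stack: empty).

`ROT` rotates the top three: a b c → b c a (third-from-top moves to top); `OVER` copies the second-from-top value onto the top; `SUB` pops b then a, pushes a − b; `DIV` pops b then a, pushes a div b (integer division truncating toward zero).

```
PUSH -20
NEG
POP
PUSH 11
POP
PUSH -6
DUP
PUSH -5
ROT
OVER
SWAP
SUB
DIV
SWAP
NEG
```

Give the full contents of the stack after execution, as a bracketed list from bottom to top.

PUSH -20 → -20
NEG      → 20
POP      → (empty)
PUSH 11  → 11
POP      → (empty)
PUSH -6  → -6
DUP      → -6 -6
PUSH -5  → -6 -6 -5
ROT      → -6 -5 -6
OVER     → -6 -5 -6 -5
SWAP     → -6 -5 -5 -6
SUB      → -6 -5 1
DIV      → -6 -5
SWAP     → -5 -6
NEG      → -5 6

[-5, 6]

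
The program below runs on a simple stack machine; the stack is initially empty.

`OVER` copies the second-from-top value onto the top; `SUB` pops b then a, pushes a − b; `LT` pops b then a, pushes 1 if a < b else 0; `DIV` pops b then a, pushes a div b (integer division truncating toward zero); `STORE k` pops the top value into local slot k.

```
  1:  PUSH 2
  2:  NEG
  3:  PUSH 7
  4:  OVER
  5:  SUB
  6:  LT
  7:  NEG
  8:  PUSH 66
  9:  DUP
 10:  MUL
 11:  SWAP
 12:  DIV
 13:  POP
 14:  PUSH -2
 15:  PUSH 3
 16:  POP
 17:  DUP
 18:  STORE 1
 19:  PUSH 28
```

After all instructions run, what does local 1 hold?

PUSH 2  : 2
NEG     : -2
PUSH 7  : -2 7
OVER    : -2 7 -2
SUB     : -2 9
LT      : 1
NEG     : -1
PUSH 66 : -1 66
DUP     : -1 66 66
MUL     : -1 4356
SWAP    : 4356 -1
DIV     : -4356
POP     : (empty)
PUSH -2 : -2
PUSH 3  : -2 3
POP     : -2
DUP     : -2 -2
STORE 1 : -2
PUSH 28 : -2 28

-2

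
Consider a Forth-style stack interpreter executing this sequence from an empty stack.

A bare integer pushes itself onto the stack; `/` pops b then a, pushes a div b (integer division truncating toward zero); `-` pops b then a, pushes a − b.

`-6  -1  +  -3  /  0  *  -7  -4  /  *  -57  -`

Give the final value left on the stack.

-6  : [-6]
-1  : [-6, -1]
+   : [-7]
-3  : [-7, -3]
/   : [2]
0   : [2, 0]
*   : [0]
-7  : [0, -7]
-4  : [0, -7, -4]
/   : [0, 1]
*   : [0]
-57 : [0, -57]
-   : [57]

57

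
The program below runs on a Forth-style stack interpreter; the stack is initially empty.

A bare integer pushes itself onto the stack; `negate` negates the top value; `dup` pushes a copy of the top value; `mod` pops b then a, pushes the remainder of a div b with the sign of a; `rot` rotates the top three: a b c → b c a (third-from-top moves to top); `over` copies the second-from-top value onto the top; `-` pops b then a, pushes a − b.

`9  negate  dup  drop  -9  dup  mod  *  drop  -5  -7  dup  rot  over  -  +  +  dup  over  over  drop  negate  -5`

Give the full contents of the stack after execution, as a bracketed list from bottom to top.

[-12, -12, 12, -5]

9      -> 9
negate -> -9
dup    -> -9 -9
drop   -> -9
-9     -> -9 -9
dup    -> -9 -9 -9
mod    -> -9 0
*      -> 0
drop   -> (empty)
-5     -> -5
-7     -> -5 -7
dup    -> -5 -7 -7
rot    -> -7 -7 -5
over   -> -7 -7 -5 -7
-      -> -7 -7 2
+      -> -7 -5
+      -> -12
dup    -> -12 -12
over   -> -12 -12 -12
over   -> -12 -12 -12 -12
drop   -> -12 -12 -12
negate -> -12 -12 12
-5     -> -12 -12 12 -5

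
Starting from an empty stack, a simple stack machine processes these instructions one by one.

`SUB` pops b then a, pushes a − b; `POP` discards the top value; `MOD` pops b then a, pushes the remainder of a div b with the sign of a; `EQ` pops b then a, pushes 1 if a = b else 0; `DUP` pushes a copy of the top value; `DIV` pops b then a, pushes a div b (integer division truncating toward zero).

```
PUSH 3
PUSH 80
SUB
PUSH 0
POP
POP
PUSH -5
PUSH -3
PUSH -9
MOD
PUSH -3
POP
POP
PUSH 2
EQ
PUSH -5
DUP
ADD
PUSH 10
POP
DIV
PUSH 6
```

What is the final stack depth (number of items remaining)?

2

PUSH 3   [3]
PUSH 80  [3, 80]
SUB      [-77]
PUSH 0   [-77, 0]
POP      [-77]
POP      []
PUSH -5  [-5]
PUSH -3  [-5, -3]
PUSH -9  [-5, -3, -9]
MOD      [-5, -3]
PUSH -3  [-5, -3, -3]
POP      [-5, -3]
POP      [-5]
PUSH 2   [-5, 2]
EQ       [0]
PUSH -5  [0, -5]
DUP      [0, -5, -5]
ADD      [0, -10]
PUSH 10  [0, -10, 10]
POP      [0, -10]
DIV      [0]
PUSH 6   [0, 6]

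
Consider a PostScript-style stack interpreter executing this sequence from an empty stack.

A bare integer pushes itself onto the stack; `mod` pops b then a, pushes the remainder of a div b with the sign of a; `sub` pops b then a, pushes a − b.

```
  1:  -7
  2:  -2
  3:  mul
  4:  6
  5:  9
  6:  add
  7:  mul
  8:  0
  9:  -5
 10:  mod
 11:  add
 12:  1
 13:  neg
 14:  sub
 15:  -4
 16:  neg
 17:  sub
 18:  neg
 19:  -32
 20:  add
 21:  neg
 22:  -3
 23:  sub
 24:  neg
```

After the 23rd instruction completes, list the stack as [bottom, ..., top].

-7  : -7
-2  : -7 -2
mul : 14
6   : 14 6
9   : 14 6 9
add : 14 15
mul : 210
0   : 210 0
-5  : 210 0 -5
mod : 210 0
add : 210
1   : 210 1
neg : 210 -1
sub : 211
-4  : 211 -4
neg : 211 4
sub : 207
neg : -207
-32 : -207 -32
add : -239
neg : 239
-3  : 239 -3
sub : 242

[242]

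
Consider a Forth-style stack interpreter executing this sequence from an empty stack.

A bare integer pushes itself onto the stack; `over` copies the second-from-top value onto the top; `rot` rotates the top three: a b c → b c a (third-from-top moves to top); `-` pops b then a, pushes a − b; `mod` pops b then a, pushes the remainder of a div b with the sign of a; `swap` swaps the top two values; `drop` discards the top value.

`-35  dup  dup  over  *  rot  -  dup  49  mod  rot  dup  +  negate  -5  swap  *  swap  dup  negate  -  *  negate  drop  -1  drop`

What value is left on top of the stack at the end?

-35    -> [-35]
dup    -> [-35, -35]
dup    -> [-35, -35, -35]
over   -> [-35, -35, -35, -35]
*      -> [-35, -35, 1225]
rot    -> [-35, 1225, -35]
-      -> [-35, 1260]
dup    -> [-35, 1260, 1260]
49     -> [-35, 1260, 1260, 49]
mod    -> [-35, 1260, 35]
rot    -> [1260, 35, -35]
dup    -> [1260, 35, -35, -35]
+      -> [1260, 35, -70]
negate -> [1260, 35, 70]
-5     -> [1260, 35, 70, -5]
swap   -> [1260, 35, -5, 70]
*      -> [1260, 35, -350]
swap   -> [1260, -350, 35]
dup    -> [1260, -350, 35, 35]
negate -> [1260, -350, 35, -35]
-      -> [1260, -350, 70]
*      -> [1260, -24500]
negate -> [1260, 24500]
drop   -> [1260]
-1     -> [1260, -1]
drop   -> [1260]

1260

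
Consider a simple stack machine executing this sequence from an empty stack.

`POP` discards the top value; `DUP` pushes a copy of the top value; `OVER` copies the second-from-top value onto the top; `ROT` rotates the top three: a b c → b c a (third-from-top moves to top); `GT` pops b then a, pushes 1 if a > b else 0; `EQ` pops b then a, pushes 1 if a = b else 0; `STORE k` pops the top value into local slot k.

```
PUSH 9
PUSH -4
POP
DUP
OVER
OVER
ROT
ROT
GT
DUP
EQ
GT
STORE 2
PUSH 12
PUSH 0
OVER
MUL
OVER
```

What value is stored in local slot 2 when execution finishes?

PUSH 9  → 9
PUSH -4 → 9 -4
POP     → 9
DUP     → 9 9
OVER    → 9 9 9
OVER    → 9 9 9 9
ROT     → 9 9 9 9
ROT     → 9 9 9 9
GT      → 9 9 0
DUP     → 9 9 0 0
EQ      → 9 9 1
GT      → 9 1
STORE 2 → 9
PUSH 12 → 9 12
PUSH 0  → 9 12 0
OVER    → 9 12 0 12
MUL     → 9 12 0
OVER    → 9 12 0 12

1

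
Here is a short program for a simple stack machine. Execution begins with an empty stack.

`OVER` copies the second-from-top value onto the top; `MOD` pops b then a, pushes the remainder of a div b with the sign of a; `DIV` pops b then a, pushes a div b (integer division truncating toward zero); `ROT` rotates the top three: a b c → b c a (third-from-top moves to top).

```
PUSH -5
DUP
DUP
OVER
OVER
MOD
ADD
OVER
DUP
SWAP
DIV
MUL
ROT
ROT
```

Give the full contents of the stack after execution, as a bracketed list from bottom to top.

[-5, -5, -5]

PUSH -5 -> -5
DUP     -> -5 -5
DUP     -> -5 -5 -5
OVER    -> -5 -5 -5 -5
OVER    -> -5 -5 -5 -5 -5
MOD     -> -5 -5 -5 0
ADD     -> -5 -5 -5
OVER    -> -5 -5 -5 -5
DUP     -> -5 -5 -5 -5 -5
SWAP    -> -5 -5 -5 -5 -5
DIV     -> -5 -5 -5 1
MUL     -> -5 -5 -5
ROT     -> -5 -5 -5
ROT     -> -5 -5 -5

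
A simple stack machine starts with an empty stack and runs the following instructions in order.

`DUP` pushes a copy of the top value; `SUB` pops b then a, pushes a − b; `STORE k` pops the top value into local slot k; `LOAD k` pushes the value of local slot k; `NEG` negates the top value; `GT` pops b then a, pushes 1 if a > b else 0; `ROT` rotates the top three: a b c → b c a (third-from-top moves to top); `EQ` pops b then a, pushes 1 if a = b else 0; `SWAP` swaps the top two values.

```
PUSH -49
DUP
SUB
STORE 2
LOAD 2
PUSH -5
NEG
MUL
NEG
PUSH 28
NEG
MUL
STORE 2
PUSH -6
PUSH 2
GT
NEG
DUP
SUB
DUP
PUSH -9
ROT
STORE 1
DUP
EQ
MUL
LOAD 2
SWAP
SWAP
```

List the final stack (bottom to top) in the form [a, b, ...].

[0, 0]

PUSH -49 : [-49]
DUP      : [-49, -49]
SUB      : [0]
STORE 2  : []
LOAD 2   : [0]
PUSH -5  : [0, -5]
NEG      : [0, 5]
MUL      : [0]
NEG      : [0]
PUSH 28  : [0, 28]
NEG      : [0, -28]
MUL      : [0]
STORE 2  : []
PUSH -6  : [-6]
PUSH 2   : [-6, 2]
GT       : [0]
NEG      : [0]
DUP      : [0, 0]
SUB      : [0]
DUP      : [0, 0]
PUSH -9  : [0, 0, -9]
ROT      : [0, -9, 0]
STORE 1  : [0, -9]
DUP      : [0, -9, -9]
EQ       : [0, 1]
MUL      : [0]
LOAD 2   : [0, 0]
SWAP     : [0, 0]
SWAP     : [0, 0]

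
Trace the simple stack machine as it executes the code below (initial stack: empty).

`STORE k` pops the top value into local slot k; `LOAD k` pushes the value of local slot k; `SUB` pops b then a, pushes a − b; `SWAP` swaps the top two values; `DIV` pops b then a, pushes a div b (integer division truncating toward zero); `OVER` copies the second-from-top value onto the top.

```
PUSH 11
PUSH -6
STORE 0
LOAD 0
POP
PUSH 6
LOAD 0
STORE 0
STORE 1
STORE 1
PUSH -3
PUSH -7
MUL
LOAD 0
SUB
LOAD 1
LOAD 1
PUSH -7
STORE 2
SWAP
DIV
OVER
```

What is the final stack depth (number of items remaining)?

3

PUSH 11 -> 11
PUSH -6 -> 11 -6
STORE 0 -> 11
LOAD 0  -> 11 -6
POP     -> 11
PUSH 6  -> 11 6
LOAD 0  -> 11 6 -6
STORE 0 -> 11 6
STORE 1 -> 11
STORE 1 -> (empty)
PUSH -3 -> -3
PUSH -7 -> -3 -7
MUL     -> 21
LOAD 0  -> 21 -6
SUB     -> 27
LOAD 1  -> 27 11
LOAD 1  -> 27 11 11
PUSH -7 -> 27 11 11 -7
STORE 2 -> 27 11 11
SWAP    -> 27 11 11
DIV     -> 27 1
OVER    -> 27 1 27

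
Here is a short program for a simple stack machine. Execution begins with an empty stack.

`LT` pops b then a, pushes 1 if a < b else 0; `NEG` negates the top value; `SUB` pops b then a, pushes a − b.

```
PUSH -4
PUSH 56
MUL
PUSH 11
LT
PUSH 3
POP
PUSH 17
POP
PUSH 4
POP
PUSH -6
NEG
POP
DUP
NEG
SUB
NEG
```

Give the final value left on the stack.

-2

PUSH -4 -> -4
PUSH 56 -> -4 56
MUL     -> -224
PUSH 11 -> -224 11
LT      -> 1
PUSH 3  -> 1 3
POP     -> 1
PUSH 17 -> 1 17
POP     -> 1
PUSH 4  -> 1 4
POP     -> 1
PUSH -6 -> 1 -6
NEG     -> 1 6
POP     -> 1
DUP     -> 1 1
NEG     -> 1 -1
SUB     -> 2
NEG     -> -2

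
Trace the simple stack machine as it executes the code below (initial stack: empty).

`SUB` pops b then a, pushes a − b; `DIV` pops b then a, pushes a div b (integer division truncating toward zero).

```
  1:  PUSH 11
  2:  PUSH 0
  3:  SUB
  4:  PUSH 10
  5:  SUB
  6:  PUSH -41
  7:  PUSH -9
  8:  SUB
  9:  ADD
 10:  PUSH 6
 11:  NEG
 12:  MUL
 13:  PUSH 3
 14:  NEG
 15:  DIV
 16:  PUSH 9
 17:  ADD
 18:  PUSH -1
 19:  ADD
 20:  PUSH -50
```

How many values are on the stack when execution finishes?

PUSH 11  -> [11]
PUSH 0   -> [11, 0]
SUB      -> [11]
PUSH 10  -> [11, 10]
SUB      -> [1]
PUSH -41 -> [1, -41]
PUSH -9  -> [1, -41, -9]
SUB      -> [1, -32]
ADD      -> [-31]
PUSH 6   -> [-31, 6]
NEG      -> [-31, -6]
MUL      -> [186]
PUSH 3   -> [186, 3]
NEG      -> [186, -3]
DIV      -> [-62]
PUSH 9   -> [-62, 9]
ADD      -> [-53]
PUSH -1  -> [-53, -1]
ADD      -> [-54]
PUSH -50 -> [-54, -50]

2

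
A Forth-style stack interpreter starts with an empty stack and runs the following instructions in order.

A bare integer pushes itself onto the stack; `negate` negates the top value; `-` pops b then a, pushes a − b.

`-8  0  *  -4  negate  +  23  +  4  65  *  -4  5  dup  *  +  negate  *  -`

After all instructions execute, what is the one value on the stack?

5487

-8     -> [-8]
0      -> [-8, 0]
*      -> [0]
-4     -> [0, -4]
negate -> [0, 4]
+      -> [4]
23     -> [4, 23]
+      -> [27]
4      -> [27, 4]
65     -> [27, 4, 65]
*      -> [27, 260]
-4     -> [27, 260, -4]
5      -> [27, 260, -4, 5]
dup    -> [27, 260, -4, 5, 5]
*      -> [27, 260, -4, 25]
+      -> [27, 260, 21]
negate -> [27, 260, -21]
*      -> [27, -5460]
-      -> [5487]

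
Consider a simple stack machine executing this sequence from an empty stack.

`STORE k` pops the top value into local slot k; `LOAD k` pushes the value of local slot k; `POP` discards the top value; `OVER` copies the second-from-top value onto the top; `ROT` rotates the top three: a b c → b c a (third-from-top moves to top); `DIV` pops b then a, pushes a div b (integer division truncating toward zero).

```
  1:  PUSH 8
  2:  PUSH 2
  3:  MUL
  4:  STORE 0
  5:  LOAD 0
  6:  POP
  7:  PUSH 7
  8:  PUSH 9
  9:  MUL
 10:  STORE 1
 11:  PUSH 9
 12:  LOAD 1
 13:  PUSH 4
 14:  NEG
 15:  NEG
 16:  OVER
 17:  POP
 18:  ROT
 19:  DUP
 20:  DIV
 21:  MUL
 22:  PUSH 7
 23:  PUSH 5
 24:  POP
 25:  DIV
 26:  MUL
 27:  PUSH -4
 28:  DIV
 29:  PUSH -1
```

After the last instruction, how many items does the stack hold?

2

PUSH 8  -> 8
PUSH 2  -> 8 2
MUL     -> 16
STORE 0 -> (empty)
LOAD 0  -> 16
POP     -> (empty)
PUSH 7  -> 7
PUSH 9  -> 7 9
MUL     -> 63
STORE 1 -> (empty)
PUSH 9  -> 9
LOAD 1  -> 9 63
PUSH 4  -> 9 63 4
NEG     -> 9 63 -4
NEG     -> 9 63 4
OVER    -> 9 63 4 63
POP     -> 9 63 4
ROT     -> 63 4 9
DUP     -> 63 4 9 9
DIV     -> 63 4 1
MUL     -> 63 4
PUSH 7  -> 63 4 7
PUSH 5  -> 63 4 7 5
POP     -> 63 4 7
DIV     -> 63 0
MUL     -> 0
PUSH -4 -> 0 -4
DIV     -> 0
PUSH -1 -> 0 -1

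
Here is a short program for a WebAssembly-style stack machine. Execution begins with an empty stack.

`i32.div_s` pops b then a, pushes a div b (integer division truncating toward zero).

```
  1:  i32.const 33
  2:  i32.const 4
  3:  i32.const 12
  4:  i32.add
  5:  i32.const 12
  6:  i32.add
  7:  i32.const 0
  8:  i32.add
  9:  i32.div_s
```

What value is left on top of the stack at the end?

1

i32.const 33 -> 33
i32.const 4  -> 33 4
i32.const 12 -> 33 4 12
i32.add      -> 33 16
i32.const 12 -> 33 16 12
i32.add      -> 33 28
i32.const 0  -> 33 28 0
i32.add      -> 33 28
i32.div_s    -> 1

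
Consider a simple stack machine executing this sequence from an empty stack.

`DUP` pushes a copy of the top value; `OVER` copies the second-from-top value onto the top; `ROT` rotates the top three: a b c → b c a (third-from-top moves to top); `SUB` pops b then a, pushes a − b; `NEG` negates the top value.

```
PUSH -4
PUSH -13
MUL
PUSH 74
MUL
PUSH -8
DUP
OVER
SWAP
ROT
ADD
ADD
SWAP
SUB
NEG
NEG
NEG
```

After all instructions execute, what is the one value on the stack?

PUSH -4   [-4]
PUSH -13  [-4, -13]
MUL       [52]
PUSH 74   [52, 74]
MUL       [3848]
PUSH -8   [3848, -8]
DUP       [3848, -8, -8]
OVER      [3848, -8, -8, -8]
SWAP      [3848, -8, -8, -8]
ROT       [3848, -8, -8, -8]
ADD       [3848, -8, -16]
ADD       [3848, -24]
SWAP      [-24, 3848]
SUB       [-3872]
NEG       [3872]
NEG       [-3872]
NEG       [3872]

3872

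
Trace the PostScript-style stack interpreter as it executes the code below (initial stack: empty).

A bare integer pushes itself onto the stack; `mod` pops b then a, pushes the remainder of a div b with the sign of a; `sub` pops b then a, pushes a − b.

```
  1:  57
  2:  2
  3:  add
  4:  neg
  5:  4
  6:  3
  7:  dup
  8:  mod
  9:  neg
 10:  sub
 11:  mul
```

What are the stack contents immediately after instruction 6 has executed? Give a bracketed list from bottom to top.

57  : [57]
2   : [57, 2]
add : [59]
neg : [-59]
4   : [-59, 4]
3   : [-59, 4, 3]

[-59, 4, 3]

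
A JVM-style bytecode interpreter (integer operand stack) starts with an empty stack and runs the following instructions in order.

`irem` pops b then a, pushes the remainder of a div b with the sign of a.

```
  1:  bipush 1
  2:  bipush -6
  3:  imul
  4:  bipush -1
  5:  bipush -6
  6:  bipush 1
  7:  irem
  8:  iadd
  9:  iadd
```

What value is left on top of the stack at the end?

bipush 1   [1]
bipush -6  [1, -6]
imul       [-6]
bipush -1  [-6, -1]
bipush -6  [-6, -1, -6]
bipush 1   [-6, -1, -6, 1]
irem       [-6, -1, 0]
iadd       [-6, -1]
iadd       [-7]

-7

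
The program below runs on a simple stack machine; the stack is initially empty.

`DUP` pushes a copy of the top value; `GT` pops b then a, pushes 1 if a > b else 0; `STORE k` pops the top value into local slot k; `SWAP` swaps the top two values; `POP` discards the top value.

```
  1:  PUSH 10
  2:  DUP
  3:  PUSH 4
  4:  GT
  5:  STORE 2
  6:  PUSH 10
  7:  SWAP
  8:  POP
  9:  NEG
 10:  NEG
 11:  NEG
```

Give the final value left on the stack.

PUSH 10 : 10
DUP     : 10 10
PUSH 4  : 10 10 4
GT      : 10 1
STORE 2 : 10
PUSH 10 : 10 10
SWAP    : 10 10
POP     : 10
NEG     : -10
NEG     : 10
NEG     : -10

-10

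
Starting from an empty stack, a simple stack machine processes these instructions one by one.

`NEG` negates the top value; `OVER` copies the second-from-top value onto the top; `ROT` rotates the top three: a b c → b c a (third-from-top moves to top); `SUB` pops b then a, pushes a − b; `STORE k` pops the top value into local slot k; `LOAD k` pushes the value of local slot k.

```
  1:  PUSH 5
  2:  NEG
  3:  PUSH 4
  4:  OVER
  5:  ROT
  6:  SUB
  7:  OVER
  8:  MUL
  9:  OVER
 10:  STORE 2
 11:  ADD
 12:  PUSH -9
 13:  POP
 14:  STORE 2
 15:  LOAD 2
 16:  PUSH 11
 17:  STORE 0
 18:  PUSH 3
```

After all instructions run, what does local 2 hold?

PUSH 5  → [5]
NEG     → [-5]
PUSH 4  → [-5, 4]
OVER    → [-5, 4, -5]
ROT     → [4, -5, -5]
SUB     → [4, 0]
OVER    → [4, 0, 4]
MUL     → [4, 0]
OVER    → [4, 0, 4]
STORE 2 → [4, 0]
ADD     → [4]
PUSH -9 → [4, -9]
POP     → [4]
STORE 2 → []
LOAD 2  → [4]
PUSH 11 → [4, 11]
STORE 0 → [4]
PUSH 3  → [4, 3]

4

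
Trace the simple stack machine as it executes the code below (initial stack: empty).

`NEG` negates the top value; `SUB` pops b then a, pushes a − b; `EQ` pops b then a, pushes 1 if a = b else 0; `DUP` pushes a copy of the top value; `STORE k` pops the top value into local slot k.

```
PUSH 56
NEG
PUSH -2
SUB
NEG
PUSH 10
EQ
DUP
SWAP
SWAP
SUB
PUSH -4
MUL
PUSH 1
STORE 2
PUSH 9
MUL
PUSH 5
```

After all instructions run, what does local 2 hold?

1

PUSH 56 → 56
NEG     → -56
PUSH -2 → -56 -2
SUB     → -54
NEG     → 54
PUSH 10 → 54 10
EQ      → 0
DUP     → 0 0
SWAP    → 0 0
SWAP    → 0 0
SUB     → 0
PUSH -4 → 0 -4
MUL     → 0
PUSH 1  → 0 1
STORE 2 → 0
PUSH 9  → 0 9
MUL     → 0
PUSH 5  → 0 5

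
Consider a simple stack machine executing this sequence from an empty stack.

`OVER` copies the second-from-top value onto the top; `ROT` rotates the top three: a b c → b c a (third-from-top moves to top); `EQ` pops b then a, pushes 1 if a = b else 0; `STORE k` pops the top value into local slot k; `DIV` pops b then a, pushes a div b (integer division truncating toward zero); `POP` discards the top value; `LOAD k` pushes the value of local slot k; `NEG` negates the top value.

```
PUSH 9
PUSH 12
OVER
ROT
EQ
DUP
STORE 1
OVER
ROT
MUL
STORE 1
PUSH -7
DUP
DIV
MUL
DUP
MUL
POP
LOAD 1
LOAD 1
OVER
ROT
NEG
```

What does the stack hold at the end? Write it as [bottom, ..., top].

[144, 144, -144]

PUSH 9   [9]
PUSH 12  [9, 12]
OVER     [9, 12, 9]
ROT      [12, 9, 9]
EQ       [12, 1]
DUP      [12, 1, 1]
STORE 1  [12, 1]
OVER     [12, 1, 12]
ROT      [1, 12, 12]
MUL      [1, 144]
STORE 1  [1]
PUSH -7  [1, -7]
DUP      [1, -7, -7]
DIV      [1, 1]
MUL      [1]
DUP      [1, 1]
MUL      [1]
POP      []
LOAD 1   [144]
LOAD 1   [144, 144]
OVER     [144, 144, 144]
ROT      [144, 144, 144]
NEG      [144, 144, -144]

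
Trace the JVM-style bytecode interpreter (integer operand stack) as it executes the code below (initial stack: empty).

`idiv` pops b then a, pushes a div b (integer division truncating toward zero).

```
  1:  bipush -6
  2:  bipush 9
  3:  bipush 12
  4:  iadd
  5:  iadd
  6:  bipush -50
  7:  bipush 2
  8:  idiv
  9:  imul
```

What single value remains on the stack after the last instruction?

bipush -6  -> [-6]
bipush 9   -> [-6, 9]
bipush 12  -> [-6, 9, 12]
iadd       -> [-6, 21]
iadd       -> [15]
bipush -50 -> [15, -50]
bipush 2   -> [15, -50, 2]
idiv       -> [15, -25]
imul       -> [-375]

-375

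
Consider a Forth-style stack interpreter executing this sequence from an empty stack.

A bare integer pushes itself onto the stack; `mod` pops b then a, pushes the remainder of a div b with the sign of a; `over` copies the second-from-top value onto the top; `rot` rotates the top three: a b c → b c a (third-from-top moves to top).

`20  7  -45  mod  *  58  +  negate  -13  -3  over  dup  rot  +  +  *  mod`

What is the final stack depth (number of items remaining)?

1

20      [20]
7       [20, 7]
-45     [20, 7, -45]
mod     [20, 7]
*       [140]
58      [140, 58]
+       [198]
negate  [-198]
-13     [-198, -13]
-3      [-198, -13, -3]
over    [-198, -13, -3, -13]
dup     [-198, -13, -3, -13, -13]
rot     [-198, -13, -13, -13, -3]
+       [-198, -13, -13, -16]
+       [-198, -13, -29]
*       [-198, 377]
mod     [-198]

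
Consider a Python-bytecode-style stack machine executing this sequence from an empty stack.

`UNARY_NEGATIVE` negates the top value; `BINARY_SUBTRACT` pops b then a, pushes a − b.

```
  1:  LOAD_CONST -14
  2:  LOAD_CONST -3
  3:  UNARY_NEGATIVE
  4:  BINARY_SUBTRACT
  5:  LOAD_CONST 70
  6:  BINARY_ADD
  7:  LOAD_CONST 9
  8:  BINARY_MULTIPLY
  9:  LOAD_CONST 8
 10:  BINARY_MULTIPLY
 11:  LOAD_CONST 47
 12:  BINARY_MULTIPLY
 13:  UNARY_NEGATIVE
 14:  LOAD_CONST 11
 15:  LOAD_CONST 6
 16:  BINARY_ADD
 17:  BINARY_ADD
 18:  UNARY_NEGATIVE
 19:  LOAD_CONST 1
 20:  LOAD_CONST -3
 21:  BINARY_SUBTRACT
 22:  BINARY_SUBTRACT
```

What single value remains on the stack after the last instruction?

179331

LOAD_CONST -14  -> -14
LOAD_CONST -3   -> -14 -3
UNARY_NEGATIVE  -> -14 3
BINARY_SUBTRACT -> -17
LOAD_CONST 70   -> -17 70
BINARY_ADD      -> 53
LOAD_CONST 9    -> 53 9
BINARY_MULTIPLY -> 477
LOAD_CONST 8    -> 477 8
BINARY_MULTIPLY -> 3816
LOAD_CONST 47   -> 3816 47
BINARY_MULTIPLY -> 179352
UNARY_NEGATIVE  -> -179352
LOAD_CONST 11   -> -179352 11
LOAD_CONST 6    -> -179352 11 6
BINARY_ADD      -> -179352 17
BINARY_ADD      -> -179335
UNARY_NEGATIVE  -> 179335
LOAD_CONST 1    -> 179335 1
LOAD_CONST -3   -> 179335 1 -3
BINARY_SUBTRACT -> 179335 4
BINARY_SUBTRACT -> 179331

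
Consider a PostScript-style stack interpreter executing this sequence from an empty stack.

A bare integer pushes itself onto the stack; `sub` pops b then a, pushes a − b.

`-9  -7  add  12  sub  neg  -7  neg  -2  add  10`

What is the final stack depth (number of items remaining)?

-9  → -9
-7  → -9 -7
add → -16
12  → -16 12
sub → -28
neg → 28
-7  → 28 -7
neg → 28 7
-2  → 28 7 -2
add → 28 5
10  → 28 5 10

3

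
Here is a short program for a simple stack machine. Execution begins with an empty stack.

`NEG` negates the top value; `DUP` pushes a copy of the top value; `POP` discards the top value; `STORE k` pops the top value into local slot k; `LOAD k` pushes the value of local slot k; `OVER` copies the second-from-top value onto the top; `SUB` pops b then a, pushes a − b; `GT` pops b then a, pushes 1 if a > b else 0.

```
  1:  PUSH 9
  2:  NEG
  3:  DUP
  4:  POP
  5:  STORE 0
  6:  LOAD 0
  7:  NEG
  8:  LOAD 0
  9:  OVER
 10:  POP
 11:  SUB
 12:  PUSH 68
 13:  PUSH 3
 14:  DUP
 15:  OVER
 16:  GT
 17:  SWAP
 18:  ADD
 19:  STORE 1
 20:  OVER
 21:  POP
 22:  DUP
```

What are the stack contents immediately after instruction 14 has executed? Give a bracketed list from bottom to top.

[18, 68, 3, 3]

PUSH 9  : [9]
NEG     : [-9]
DUP     : [-9, -9]
POP     : [-9]
STORE 0 : []
LOAD 0  : [-9]
NEG     : [9]
LOAD 0  : [9, -9]
OVER    : [9, -9, 9]
POP     : [9, -9]
SUB     : [18]
PUSH 68 : [18, 68]
PUSH 3  : [18, 68, 3]
DUP     : [18, 68, 3, 3]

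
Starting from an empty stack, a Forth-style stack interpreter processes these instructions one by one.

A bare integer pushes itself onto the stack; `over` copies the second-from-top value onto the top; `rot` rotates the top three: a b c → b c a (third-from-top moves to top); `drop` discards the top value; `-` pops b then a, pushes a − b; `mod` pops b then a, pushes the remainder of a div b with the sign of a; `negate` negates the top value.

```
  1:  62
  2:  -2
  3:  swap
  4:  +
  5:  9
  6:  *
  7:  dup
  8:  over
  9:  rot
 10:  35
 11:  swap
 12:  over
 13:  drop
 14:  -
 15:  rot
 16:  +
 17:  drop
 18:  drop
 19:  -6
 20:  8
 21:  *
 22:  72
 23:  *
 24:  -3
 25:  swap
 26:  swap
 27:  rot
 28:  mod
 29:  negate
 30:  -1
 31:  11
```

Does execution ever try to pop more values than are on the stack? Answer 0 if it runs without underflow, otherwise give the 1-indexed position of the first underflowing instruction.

62   : 62
-2   : 62 -2
swap : -2 62
+    : 60
9    : 60 9
*    : 540
dup  : 540 540
over : 540 540 540
rot  : 540 540 540
35   : 540 540 540 35
swap : 540 540 35 540
over : 540 540 35 540 35
drop : 540 540 35 540
-    : 540 540 -505
rot  : 540 -505 540
+    : 540 35
drop : 540
drop : (empty)
-6   : -6
8    : -6 8
*    : -48
72   : -48 72
*    : -3456
-3   : -3456 -3
swap : -3 -3456
swap : -3456 -3
rot  — needs 3 operands, stack has 2 → underflow

27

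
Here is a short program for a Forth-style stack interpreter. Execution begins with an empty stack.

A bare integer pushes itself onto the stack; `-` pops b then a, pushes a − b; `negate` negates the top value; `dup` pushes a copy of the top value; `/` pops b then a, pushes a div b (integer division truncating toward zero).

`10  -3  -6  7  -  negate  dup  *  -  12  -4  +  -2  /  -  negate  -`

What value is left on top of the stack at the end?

10     : 10
-3     : 10 -3
-6     : 10 -3 -6
7      : 10 -3 -6 7
-      : 10 -3 -13
negate : 10 -3 13
dup    : 10 -3 13 13
*      : 10 -3 169
-      : 10 -172
12     : 10 -172 12
-4     : 10 -172 12 -4
+      : 10 -172 8
-2     : 10 -172 8 -2
/      : 10 -172 -4
-      : 10 -168
negate : 10 168
-      : -158

-158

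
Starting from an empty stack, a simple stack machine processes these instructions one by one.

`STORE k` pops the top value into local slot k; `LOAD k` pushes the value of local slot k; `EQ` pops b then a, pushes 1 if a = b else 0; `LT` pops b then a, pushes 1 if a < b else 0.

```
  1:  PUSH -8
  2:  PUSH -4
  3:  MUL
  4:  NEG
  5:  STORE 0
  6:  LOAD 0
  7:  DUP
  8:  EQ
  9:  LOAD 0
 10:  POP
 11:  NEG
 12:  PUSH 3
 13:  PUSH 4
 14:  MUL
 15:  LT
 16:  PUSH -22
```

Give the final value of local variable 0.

PUSH -8  → [-8]
PUSH -4  → [-8, -4]
MUL      → [32]
NEG      → [-32]
STORE 0  → []
LOAD 0   → [-32]
DUP      → [-32, -32]
EQ       → [1]
LOAD 0   → [1, -32]
POP      → [1]
NEG      → [-1]
PUSH 3   → [-1, 3]
PUSH 4   → [-1, 3, 4]
MUL      → [-1, 12]
LT       → [1]
PUSH -22 → [1, -22]

-32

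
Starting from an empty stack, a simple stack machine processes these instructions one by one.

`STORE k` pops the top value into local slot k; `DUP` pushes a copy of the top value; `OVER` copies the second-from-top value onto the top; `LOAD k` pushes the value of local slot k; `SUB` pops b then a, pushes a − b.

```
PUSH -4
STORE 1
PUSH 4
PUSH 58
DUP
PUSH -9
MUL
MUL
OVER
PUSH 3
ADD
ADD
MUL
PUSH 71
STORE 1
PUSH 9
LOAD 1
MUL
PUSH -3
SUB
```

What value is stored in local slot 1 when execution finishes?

PUSH -4  -4
STORE 1  (empty)
PUSH 4   4
PUSH 58  4 58
DUP      4 58 58
PUSH -9  4 58 58 -9
MUL      4 58 -522
MUL      4 -30276
OVER     4 -30276 4
PUSH 3   4 -30276 4 3
ADD      4 -30276 7
ADD      4 -30269
MUL      -121076
PUSH 71  -121076 71
STORE 1  -121076
PUSH 9   -121076 9
LOAD 1   -121076 9 71
MUL      -121076 639
PUSH -3  -121076 639 -3
SUB      -121076 642

71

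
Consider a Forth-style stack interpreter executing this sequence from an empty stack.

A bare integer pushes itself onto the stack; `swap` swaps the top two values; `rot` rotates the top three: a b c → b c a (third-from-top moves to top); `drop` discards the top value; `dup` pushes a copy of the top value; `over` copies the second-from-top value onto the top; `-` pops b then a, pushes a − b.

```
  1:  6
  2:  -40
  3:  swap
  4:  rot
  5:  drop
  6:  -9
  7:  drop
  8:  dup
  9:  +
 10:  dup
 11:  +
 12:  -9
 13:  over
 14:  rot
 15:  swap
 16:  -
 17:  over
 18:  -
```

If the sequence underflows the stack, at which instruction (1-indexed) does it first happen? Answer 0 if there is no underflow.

4

6    -> 6
-40  -> 6 -40
swap -> -40 6
rot  — needs 3 operands, stack has 2 → underflow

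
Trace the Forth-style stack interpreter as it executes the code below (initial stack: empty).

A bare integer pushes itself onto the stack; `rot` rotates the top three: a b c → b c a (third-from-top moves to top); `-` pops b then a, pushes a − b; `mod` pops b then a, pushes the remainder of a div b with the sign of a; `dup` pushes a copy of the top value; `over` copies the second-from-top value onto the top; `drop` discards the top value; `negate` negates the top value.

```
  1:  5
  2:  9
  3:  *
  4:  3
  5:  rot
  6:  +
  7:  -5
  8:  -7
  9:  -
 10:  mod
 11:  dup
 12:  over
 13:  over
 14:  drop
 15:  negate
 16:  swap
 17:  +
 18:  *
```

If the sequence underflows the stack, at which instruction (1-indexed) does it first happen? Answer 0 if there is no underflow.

5

5 → [5]
9 → [5, 9]
* → [45]
3 → [45, 3]
rot  — needs 3 operands, stack has 2 → underflow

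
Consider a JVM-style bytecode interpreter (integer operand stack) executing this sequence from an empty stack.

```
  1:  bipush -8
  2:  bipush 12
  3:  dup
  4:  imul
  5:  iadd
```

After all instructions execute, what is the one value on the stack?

136

bipush -8  -8
bipush 12  -8 12
dup        -8 12 12
imul       -8 144
iadd       136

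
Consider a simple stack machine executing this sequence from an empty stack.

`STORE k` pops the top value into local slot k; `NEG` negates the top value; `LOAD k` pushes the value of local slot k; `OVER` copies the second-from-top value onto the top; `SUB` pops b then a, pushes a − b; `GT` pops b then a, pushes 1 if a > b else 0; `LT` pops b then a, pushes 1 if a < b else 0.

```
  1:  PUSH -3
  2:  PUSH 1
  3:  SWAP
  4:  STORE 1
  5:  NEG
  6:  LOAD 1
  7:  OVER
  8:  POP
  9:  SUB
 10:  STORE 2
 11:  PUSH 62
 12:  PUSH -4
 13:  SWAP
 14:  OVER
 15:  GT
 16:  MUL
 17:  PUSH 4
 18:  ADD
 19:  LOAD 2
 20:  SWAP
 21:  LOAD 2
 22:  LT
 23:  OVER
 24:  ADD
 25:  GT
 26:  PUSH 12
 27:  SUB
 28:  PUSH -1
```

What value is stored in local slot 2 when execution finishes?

2

PUSH -3 : -3
PUSH 1  : -3 1
SWAP    : 1 -3
STORE 1 : 1
NEG     : -1
LOAD 1  : -1 -3
OVER    : -1 -3 -1
POP     : -1 -3
SUB     : 2
STORE 2 : (empty)
PUSH 62 : 62
PUSH -4 : 62 -4
SWAP    : -4 62
OVER    : -4 62 -4
GT      : -4 1
MUL     : -4
PUSH 4  : -4 4
ADD     : 0
LOAD 2  : 0 2
SWAP    : 2 0
LOAD 2  : 2 0 2
LT      : 2 1
OVER    : 2 1 2
ADD     : 2 3
GT      : 0
PUSH 12 : 0 12
SUB     : -12
PUSH -1 : -12 -1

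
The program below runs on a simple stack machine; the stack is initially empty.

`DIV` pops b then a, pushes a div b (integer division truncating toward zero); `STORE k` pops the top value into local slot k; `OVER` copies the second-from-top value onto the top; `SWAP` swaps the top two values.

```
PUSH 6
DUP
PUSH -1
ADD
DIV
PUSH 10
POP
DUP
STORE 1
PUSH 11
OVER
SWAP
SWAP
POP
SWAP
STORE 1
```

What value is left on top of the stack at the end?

PUSH 6  -> [6]
DUP     -> [6, 6]
PUSH -1 -> [6, 6, -1]
ADD     -> [6, 5]
DIV     -> [1]
PUSH 10 -> [1, 10]
POP     -> [1]
DUP     -> [1, 1]
STORE 1 -> [1]
PUSH 11 -> [1, 11]
OVER    -> [1, 11, 1]
SWAP    -> [1, 1, 11]
SWAP    -> [1, 11, 1]
POP     -> [1, 11]
SWAP    -> [11, 1]
STORE 1 -> [11]

11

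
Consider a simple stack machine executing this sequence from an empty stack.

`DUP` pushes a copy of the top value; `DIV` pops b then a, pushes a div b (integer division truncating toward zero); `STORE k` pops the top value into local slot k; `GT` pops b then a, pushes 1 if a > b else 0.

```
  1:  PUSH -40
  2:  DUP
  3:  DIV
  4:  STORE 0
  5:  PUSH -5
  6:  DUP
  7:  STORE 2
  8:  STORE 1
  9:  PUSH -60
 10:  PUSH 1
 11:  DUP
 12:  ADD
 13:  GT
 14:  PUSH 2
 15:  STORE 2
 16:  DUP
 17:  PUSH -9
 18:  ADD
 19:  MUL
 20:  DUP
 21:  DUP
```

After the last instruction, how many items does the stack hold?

PUSH -40 : [-40]
DUP      : [-40, -40]
DIV      : [1]
STORE 0  : []
PUSH -5  : [-5]
DUP      : [-5, -5]
STORE 2  : [-5]
STORE 1  : []
PUSH -60 : [-60]
PUSH 1   : [-60, 1]
DUP      : [-60, 1, 1]
ADD      : [-60, 2]
GT       : [0]
PUSH 2   : [0, 2]
STORE 2  : [0]
DUP      : [0, 0]
PUSH -9  : [0, 0, -9]
ADD      : [0, -9]
MUL      : [0]
DUP      : [0, 0]
DUP      : [0, 0, 0]

3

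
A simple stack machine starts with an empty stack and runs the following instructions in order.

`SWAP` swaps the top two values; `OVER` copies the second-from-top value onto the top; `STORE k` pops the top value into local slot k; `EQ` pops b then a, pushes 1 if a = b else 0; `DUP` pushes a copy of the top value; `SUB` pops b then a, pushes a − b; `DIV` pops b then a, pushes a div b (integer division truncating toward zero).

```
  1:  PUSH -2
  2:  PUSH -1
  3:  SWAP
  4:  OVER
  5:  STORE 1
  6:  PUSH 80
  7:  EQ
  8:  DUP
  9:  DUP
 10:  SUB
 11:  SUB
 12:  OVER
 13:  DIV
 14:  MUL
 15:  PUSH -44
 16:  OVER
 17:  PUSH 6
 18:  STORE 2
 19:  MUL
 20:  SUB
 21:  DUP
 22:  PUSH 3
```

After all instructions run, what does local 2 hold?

6

PUSH -2   -2
PUSH -1   -2 -1
SWAP      -1 -2
OVER      -1 -2 -1
STORE 1   -1 -2
PUSH 80   -1 -2 80
EQ        -1 0
DUP       -1 0 0
DUP       -1 0 0 0
SUB       -1 0 0
SUB       -1 0
OVER      -1 0 -1
DIV       -1 0
MUL       0
PUSH -44  0 -44
OVER      0 -44 0
PUSH 6    0 -44 0 6
STORE 2   0 -44 0
MUL       0 0
SUB       0
DUP       0 0
PUSH 3    0 0 3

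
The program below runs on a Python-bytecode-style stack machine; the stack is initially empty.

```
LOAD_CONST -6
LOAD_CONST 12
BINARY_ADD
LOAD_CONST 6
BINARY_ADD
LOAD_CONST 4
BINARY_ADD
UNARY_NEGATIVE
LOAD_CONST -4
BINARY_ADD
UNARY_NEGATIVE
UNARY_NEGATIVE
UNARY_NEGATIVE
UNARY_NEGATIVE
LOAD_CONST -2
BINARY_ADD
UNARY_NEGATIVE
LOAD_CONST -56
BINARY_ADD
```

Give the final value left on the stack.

LOAD_CONST -6  : -6
LOAD_CONST 12  : -6 12
BINARY_ADD     : 6
LOAD_CONST 6   : 6 6
BINARY_ADD     : 12
LOAD_CONST 4   : 12 4
BINARY_ADD     : 16
UNARY_NEGATIVE : -16
LOAD_CONST -4  : -16 -4
BINARY_ADD     : -20
UNARY_NEGATIVE : 20
UNARY_NEGATIVE : -20
UNARY_NEGATIVE : 20
UNARY_NEGATIVE : -20
LOAD_CONST -2  : -20 -2
BINARY_ADD     : -22
UNARY_NEGATIVE : 22
LOAD_CONST -56 : 22 -56
BINARY_ADD     : -34

-34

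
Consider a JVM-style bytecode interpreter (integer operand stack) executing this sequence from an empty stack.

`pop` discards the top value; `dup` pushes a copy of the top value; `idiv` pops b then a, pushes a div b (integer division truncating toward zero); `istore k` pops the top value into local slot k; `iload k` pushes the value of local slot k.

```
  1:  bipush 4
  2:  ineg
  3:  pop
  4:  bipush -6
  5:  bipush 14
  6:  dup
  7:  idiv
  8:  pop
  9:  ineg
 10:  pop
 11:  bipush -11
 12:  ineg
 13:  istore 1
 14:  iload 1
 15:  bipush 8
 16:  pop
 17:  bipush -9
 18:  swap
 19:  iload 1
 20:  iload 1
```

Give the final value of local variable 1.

11

bipush 4   -> 4
ineg       -> -4
pop        -> (empty)
bipush -6  -> -6
bipush 14  -> -6 14
dup        -> -6 14 14
idiv       -> -6 1
pop        -> -6
ineg       -> 6
pop        -> (empty)
bipush -11 -> -11
ineg       -> 11
istore 1   -> (empty)
iload 1    -> 11
bipush 8   -> 11 8
pop        -> 11
bipush -9  -> 11 -9
swap       -> -9 11
iload 1    -> -9 11 11
iload 1    -> -9 11 11 11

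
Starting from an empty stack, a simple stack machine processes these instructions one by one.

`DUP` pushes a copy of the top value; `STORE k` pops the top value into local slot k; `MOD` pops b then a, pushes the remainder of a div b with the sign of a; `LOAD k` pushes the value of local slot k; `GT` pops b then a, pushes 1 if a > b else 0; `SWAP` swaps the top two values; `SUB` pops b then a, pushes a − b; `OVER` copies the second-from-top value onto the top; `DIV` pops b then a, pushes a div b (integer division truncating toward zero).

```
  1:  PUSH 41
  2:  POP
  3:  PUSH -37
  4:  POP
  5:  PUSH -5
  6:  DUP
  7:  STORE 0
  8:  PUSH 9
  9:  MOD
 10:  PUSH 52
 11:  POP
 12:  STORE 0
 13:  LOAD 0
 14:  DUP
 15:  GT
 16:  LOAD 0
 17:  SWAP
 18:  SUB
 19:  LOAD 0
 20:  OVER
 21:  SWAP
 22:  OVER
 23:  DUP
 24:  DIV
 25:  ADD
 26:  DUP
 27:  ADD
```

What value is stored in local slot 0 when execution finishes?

PUSH 41  → 41
POP      → (empty)
PUSH -37 → -37
POP      → (empty)
PUSH -5  → -5
DUP      → -5 -5
STORE 0  → -5
PUSH 9   → -5 9
MOD      → -5
PUSH 52  → -5 52
POP      → -5
STORE 0  → (empty)
LOAD 0   → -5
DUP      → -5 -5
GT       → 0
LOAD 0   → 0 -5
SWAP     → -5 0
SUB      → -5
LOAD 0   → -5 -5
OVER     → -5 -5 -5
SWAP     → -5 -5 -5
OVER     → -5 -5 -5 -5
DUP      → -5 -5 -5 -5 -5
DIV      → -5 -5 -5 1
ADD      → -5 -5 -4
DUP      → -5 -5 -4 -4
ADD      → -5 -5 -8

-5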